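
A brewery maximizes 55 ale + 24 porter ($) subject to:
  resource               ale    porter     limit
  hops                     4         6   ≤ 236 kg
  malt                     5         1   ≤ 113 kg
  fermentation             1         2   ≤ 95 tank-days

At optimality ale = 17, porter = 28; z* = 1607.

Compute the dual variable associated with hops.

2.5

Check each constraint at x*: hops 236/236 (tight); malt 113/113 (tight); fermentation 73/95 (slack 22).
Slack constraints have shadow price 0 (complementary slackness).
From A_Bᵀ y = c: 4·y_hops + 5·y_malt = 55; 6·y_hops + 1·y_malt = 24.
This yields shadow prices y_hops = 2.5, y_malt = 9.
Shadow price of hops = 2.5.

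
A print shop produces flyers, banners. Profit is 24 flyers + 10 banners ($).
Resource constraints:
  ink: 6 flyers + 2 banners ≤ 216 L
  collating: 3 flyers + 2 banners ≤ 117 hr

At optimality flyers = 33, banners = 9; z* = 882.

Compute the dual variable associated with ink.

At the optimum: ink uses 216 of 216 (binding); collating uses 117 of 117 (binding).
The binding rows give the dual system: 6·y_ink + 3·y_collating = 24 and 2·y_ink + 2·y_collating = 10.
Solving: y_ink = 3, y_collating = 2.
Shadow price of ink = 3.

3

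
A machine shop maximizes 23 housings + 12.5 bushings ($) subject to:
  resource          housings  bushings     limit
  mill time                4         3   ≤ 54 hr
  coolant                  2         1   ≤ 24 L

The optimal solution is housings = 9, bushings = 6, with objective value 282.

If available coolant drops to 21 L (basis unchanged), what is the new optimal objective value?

253.5

Both mill time and coolant are binding at x*.
Dual feasibility on the basic columns requires 4·y_mill time + 2·y_coolant = 23, 3·y_mill time + 1·y_coolant = 12.5.
This yields shadow prices y_mill time = 1, y_coolant = 9.5.
Δz = y_coolant·Δb = 9.5 × (-3) = -28.5, so new z* = 282 − 28.5 = 253.5.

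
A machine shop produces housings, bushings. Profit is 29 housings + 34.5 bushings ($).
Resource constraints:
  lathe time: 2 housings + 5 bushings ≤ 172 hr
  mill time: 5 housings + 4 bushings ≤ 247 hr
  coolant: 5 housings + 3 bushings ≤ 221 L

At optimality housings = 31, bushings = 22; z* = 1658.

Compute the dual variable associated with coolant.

Binding: lathe time and coolant. Non-binding: mill time (4 unused).
By complementary slackness, y = 0 for the non-binding constraint.
The binding rows give the dual system: 2·y_lathe time + 5·y_coolant = 29 and 5·y_lathe time + 3·y_coolant = 34.5.
Solving: y_lathe time = 4.5, y_coolant = 4.
Shadow price of coolant = 4.

4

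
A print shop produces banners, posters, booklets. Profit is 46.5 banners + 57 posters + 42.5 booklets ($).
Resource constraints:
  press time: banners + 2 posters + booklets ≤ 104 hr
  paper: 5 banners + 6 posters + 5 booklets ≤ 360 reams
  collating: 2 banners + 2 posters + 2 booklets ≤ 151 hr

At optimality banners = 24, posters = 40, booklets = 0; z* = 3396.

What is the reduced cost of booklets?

-4

Check each constraint at x*: press time 104/104 (tight); paper 360/360 (tight); collating 128/151 (slack 23).
Slack constraints have shadow price 0 (complementary slackness).
Dual feasibility on the basic columns requires 1·y_press time + 5·y_paper = 46.5, 2·y_press time + 6·y_paper = 57.
This yields shadow prices y_press time = 1.5, y_paper = 9.
Reduced cost of booklets: c₃ − yᵀa₃ = 42.5 − (1.5·1 + 9·5) = 42.5 − 46.5 = -4.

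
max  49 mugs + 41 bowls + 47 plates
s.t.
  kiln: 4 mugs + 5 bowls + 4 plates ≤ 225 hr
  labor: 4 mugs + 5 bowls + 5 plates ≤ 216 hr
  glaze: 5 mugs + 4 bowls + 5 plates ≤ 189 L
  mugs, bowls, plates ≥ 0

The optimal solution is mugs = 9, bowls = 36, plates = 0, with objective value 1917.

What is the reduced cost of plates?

-3

Binding: labor and glaze. Non-binding: kiln (9 unused).
By complementary slackness, y = 0 for the non-binding constraint.
Dual feasibility on the basic columns requires 4·y_labor + 5·y_glaze = 49, 5·y_labor + 4·y_glaze = 41.
Solving: y_labor = 1, y_glaze = 9.
Reduced cost of plates: c₃ − yᵀa₃ = 47 − (1·5 + 9·5) = 47 − 50 = -3.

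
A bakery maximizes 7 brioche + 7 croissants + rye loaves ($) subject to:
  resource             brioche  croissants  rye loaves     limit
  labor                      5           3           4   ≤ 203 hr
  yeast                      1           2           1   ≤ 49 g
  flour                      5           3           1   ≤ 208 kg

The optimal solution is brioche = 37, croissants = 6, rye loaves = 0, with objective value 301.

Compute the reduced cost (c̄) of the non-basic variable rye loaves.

Binding: labor and yeast. Non-binding: flour (5 unused).
By complementary slackness, y = 0 for the non-binding constraint.
The binding rows give the dual system: 5·y_labor + 1·y_yeast = 7 and 3·y_labor + 2·y_yeast = 7.
This yields shadow prices y_labor = 1, y_yeast = 2.
Reduced cost of rye loaves: c₃ − yᵀa₃ = 1 − (1·4 + 2·1) = 1 − 6 = -5.

-5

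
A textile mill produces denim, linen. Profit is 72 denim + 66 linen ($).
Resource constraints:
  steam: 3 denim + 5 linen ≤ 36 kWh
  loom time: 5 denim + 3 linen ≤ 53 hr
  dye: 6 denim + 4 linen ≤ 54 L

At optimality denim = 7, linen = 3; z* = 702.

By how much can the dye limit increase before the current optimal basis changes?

Binding constraints: steam, dye. The basis is B = [[3,5],[6,4]] with det -18.
Per unit increase in dye, x* moves by d = (0.2778, -0.1667).
The basis stays optimal until loom time becomes binding; allowable increase = 10.125 L.

10.125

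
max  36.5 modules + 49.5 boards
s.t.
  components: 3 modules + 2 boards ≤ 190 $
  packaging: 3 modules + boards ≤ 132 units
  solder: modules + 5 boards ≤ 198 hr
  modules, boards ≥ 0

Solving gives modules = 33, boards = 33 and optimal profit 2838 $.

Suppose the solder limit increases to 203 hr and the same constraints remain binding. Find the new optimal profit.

2878

Binding: packaging and solder. Non-binding: components (25 unused).
By complementary slackness, y = 0 for the non-binding constraint.
The binding rows give the dual system: 3·y_packaging + 1·y_solder = 36.5 and 1·y_packaging + 5·y_solder = 49.5.
This yields shadow prices y_packaging = 9.5, y_solder = 8.
Δz = y_solder·Δb = 8 × (5) = 40, so new z* = 2838 + 40 = 2878.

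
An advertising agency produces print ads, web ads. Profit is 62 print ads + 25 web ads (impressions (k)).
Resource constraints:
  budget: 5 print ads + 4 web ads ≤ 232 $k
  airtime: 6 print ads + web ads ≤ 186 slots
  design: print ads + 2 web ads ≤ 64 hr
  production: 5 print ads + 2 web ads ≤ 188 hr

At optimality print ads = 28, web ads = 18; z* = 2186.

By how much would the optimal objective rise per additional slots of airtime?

At the optimum: budget uses 212 of 232 (slack = 20); airtime uses 186 of 186 (binding); design uses 64 of 64 (binding); production uses 176 of 188 (slack = 12).
Since budget, production are not tight, their duals are 0.
From A_Bᵀ y = c: 6·y_airtime + 1·y_design = 62; 1·y_airtime + 2·y_design = 25.
This yields shadow prices y_airtime = 9, y_design = 8.
Shadow price of airtime = 9.

9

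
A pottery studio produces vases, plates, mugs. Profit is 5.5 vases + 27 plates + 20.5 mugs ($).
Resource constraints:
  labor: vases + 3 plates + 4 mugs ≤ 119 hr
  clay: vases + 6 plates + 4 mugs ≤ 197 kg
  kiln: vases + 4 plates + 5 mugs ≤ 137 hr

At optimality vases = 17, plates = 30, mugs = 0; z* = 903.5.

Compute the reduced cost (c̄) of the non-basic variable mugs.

-4.5

At the optimum: labor uses 107 of 119 (slack = 12); clay uses 197 of 197 (binding); kiln uses 137 of 137 (binding).
Since labor is not tight, its dual is 0.
From A_Bᵀ y = c: 1·y_clay + 1·y_kiln = 5.5; 6·y_clay + 4·y_kiln = 27.
Solving: y_clay = 2.5, y_kiln = 3.
Reduced cost of mugs: c₃ − yᵀa₃ = 20.5 − (2.5·4 + 3·5) = 20.5 − 25 = -4.5.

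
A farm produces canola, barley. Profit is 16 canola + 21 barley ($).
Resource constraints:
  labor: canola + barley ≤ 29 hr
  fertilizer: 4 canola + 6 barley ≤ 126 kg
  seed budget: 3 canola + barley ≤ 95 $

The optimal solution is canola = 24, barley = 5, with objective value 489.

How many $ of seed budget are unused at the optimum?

seed budget used = 3·24 + 1·5 = 77; slack = 95 − 77 = 18.

18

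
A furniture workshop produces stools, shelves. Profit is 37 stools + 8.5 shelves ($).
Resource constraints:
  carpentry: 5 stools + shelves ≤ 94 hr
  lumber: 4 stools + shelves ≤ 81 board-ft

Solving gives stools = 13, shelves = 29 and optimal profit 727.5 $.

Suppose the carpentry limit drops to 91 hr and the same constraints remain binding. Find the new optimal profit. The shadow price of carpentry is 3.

Δb = -3, so new z* = 727.5 + (3)·(-3) = 727.5 − 9 = 718.5.

718.5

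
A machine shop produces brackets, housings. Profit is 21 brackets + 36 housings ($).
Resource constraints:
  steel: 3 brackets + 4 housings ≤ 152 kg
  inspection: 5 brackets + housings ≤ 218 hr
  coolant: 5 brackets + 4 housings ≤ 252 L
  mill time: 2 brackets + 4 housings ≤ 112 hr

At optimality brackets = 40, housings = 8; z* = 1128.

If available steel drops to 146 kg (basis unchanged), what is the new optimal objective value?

1110

Check each constraint at x*: steel 152/152 (tight); inspection 208/218 (slack 10); coolant 232/252 (slack 20); mill time 112/112 (tight).
By complementary slackness, y = 0 for the non-binding constraints.
From A_Bᵀ y = c: 3·y_steel + 2·y_mill time = 21; 4·y_steel + 4·y_mill time = 36.
This yields shadow prices y_steel = 3, y_mill time = 6.
Δz = y_steel·Δb = 3 × (-6) = -18, so new z* = 1128 − 18 = 1110.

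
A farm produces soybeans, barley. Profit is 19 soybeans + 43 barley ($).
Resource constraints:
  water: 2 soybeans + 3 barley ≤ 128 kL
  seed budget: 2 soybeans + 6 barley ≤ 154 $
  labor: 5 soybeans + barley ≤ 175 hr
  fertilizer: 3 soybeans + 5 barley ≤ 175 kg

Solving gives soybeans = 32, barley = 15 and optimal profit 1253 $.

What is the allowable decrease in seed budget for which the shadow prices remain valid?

84

Binding constraints: seed budget, labor. The basis is B = [[2,6],[5,1]] with det -28.
Per unit decrease in seed budget, x* moves by d = (0.0357, -0.1786).
The basis stays optimal until barley reaches 0; allowable decrease = 84 $.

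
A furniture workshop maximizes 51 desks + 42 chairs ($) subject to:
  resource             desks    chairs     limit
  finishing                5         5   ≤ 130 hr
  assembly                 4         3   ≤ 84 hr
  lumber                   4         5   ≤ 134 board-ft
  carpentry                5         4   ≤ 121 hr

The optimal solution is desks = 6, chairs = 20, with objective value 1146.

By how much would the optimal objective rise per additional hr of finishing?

3

Check each constraint at x*: finishing 130/130 (tight); assembly 84/84 (tight); lumber 124/134 (slack 10); carpentry 110/121 (slack 11).
Slack constraints have shadow price 0 (complementary slackness).
Dual feasibility on the basic columns requires 5·y_finishing + 4·y_assembly = 51, 5·y_finishing + 3·y_assembly = 42.
This yields shadow prices y_finishing = 3, y_assembly = 9.
Shadow price of finishing = 3.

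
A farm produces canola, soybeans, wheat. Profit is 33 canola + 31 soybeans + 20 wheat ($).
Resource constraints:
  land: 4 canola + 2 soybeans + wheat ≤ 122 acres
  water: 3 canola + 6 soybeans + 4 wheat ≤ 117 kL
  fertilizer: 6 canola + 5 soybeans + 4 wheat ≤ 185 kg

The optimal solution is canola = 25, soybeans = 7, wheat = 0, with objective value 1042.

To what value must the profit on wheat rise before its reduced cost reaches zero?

24

At the optimum: land uses 114 of 122 (slack = 8); water uses 117 of 117 (binding); fertilizer uses 185 of 185 (binding).
By complementary slackness, y = 0 for the non-binding constraint.
The binding rows give the dual system: 3·y_water + 6·y_fertilizer = 33 and 6·y_water + 5·y_fertilizer = 31.
Solving: y_water = 1, y_fertilizer = 5.
wheat enters the basis when its profit ≥ yᵀa₃ = 1·4 + 5·4 = 24.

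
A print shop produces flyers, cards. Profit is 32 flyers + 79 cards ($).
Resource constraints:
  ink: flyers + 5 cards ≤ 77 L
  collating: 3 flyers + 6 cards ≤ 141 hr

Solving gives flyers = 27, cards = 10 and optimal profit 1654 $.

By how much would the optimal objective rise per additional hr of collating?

9

Check each constraint at x*: ink 77/77 (tight); collating 141/141 (tight).
The binding rows give the dual system: 1·y_ink + 3·y_collating = 32 and 5·y_ink + 6·y_collating = 79.
→ y_ink = 5 and y_collating = 9.
Shadow price of collating = 9.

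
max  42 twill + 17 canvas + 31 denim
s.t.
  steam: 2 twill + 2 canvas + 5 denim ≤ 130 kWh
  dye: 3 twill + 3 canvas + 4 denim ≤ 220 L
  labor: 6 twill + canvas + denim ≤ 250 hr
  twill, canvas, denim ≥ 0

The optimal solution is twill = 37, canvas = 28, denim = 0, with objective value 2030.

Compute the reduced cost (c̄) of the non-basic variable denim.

Check each constraint at x*: steam 130/130 (tight); dye 195/220 (slack 25); labor 250/250 (tight).
Since dye is not tight, its dual is 0.
The binding rows give the dual system: 2·y_steam + 6·y_labor = 42 and 2·y_steam + 1·y_labor = 17.
→ y_steam = 6 and y_labor = 5.
Reduced cost of denim: c₃ − yᵀa₃ = 31 − (6·5 + 5·1) = 31 − 35 = -4.

-4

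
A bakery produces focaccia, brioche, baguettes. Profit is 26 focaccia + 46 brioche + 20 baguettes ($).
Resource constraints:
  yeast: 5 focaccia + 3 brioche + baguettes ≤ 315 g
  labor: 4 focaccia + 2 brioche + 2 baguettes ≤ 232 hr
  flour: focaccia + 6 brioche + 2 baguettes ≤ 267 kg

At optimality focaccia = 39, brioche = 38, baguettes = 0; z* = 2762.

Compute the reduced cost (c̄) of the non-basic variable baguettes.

Binding: labor and flour. Non-binding: yeast (6 unused).
Slack constraints have shadow price 0 (complementary slackness).
Dual feasibility on the basic columns requires 4·y_labor + 1·y_flour = 26, 2·y_labor + 6·y_flour = 46.
→ y_labor = 5 and y_flour = 6.
Reduced cost of baguettes: c₃ − yᵀa₃ = 20 − (5·2 + 6·2) = 20 − 22 = -2.

-2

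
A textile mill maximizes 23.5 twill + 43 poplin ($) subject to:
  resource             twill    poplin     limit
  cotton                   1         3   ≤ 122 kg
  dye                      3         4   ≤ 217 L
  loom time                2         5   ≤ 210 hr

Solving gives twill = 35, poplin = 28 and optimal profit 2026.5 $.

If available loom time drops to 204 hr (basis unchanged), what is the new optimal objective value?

Binding: dye and loom time. Non-binding: cotton (3 unused).
Slack constraints have shadow price 0 (complementary slackness).
From A_Bᵀ y = c: 3·y_dye + 2·y_loom time = 23.5; 4·y_dye + 5·y_loom time = 43.
This yields shadow prices y_dye = 4.5, y_loom time = 5.
Δz = y_loom time·Δb = 5 × (-6) = -30, so new z* = 2026.5 − 30 = 1996.5.

1996.5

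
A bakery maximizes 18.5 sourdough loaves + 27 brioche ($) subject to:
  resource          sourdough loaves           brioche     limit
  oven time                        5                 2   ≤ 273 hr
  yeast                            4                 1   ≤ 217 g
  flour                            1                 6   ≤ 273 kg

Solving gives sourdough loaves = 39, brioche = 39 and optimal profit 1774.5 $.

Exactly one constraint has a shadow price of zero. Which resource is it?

yeast

oven time: 273/273 (binding)
yeast: 195/217 (slack 22)
flour: 273/273 (binding)
By complementary slackness, a constraint with positive slack has shadow price 0 → yeast.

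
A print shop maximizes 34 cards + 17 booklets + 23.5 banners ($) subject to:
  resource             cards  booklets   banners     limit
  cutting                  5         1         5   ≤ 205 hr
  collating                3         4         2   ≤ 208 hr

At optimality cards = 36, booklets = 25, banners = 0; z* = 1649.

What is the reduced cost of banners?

-7.5

At the optimum: cutting uses 205 of 205 (binding); collating uses 208 of 208 (binding).
The binding rows give the dual system: 5·y_cutting + 3·y_collating = 34 and 1·y_cutting + 4·y_collating = 17.
→ y_cutting = 5 and y_collating = 3.
Reduced cost of banners: c₃ − yᵀa₃ = 23.5 − (5·5 + 3·2) = 23.5 − 31 = -7.5.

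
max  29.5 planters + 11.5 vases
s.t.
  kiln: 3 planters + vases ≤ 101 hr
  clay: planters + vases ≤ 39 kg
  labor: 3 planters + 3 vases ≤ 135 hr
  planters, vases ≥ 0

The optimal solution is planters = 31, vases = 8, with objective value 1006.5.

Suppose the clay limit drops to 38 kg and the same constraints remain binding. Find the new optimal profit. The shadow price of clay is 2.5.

Δb = -1, so new z* = 1006.5 + (2.5)·(-1) = 1006.5 − 2.5 = 1004.

1004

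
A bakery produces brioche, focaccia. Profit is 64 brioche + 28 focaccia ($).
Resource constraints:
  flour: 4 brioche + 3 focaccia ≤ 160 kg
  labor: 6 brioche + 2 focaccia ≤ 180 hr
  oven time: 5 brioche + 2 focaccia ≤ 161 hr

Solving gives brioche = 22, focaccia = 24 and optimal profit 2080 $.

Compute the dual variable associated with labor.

8

Binding: flour and labor. Non-binding: oven time (3 unused).
Since oven time is not tight, its dual is 0.
The binding rows give the dual system: 4·y_flour + 6·y_labor = 64 and 3·y_flour + 2·y_labor = 28.
Solving: y_flour = 4, y_labor = 8.
Shadow price of labor = 8.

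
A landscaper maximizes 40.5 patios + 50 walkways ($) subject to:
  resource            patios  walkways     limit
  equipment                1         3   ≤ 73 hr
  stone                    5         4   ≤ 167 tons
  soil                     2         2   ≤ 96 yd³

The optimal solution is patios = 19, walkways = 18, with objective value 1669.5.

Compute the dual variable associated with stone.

Binding: equipment and stone. Non-binding: soil (22 unused).
Slack constraints have shadow price 0 (complementary slackness).
From A_Bᵀ y = c: 1·y_equipment + 5·y_stone = 40.5; 3·y_equipment + 4·y_stone = 50.
→ y_equipment = 8 and y_stone = 6.5.
Shadow price of stone = 6.5.

6.5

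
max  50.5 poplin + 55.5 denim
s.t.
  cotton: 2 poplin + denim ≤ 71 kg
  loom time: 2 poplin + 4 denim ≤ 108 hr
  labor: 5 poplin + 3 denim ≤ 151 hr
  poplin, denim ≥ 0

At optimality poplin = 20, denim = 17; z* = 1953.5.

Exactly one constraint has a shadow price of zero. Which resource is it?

cotton: 57/71 (slack 14)
loom time: 108/108 (binding)
labor: 151/151 (binding)
By complementary slackness, a constraint with positive slack has shadow price 0 → cotton.

cotton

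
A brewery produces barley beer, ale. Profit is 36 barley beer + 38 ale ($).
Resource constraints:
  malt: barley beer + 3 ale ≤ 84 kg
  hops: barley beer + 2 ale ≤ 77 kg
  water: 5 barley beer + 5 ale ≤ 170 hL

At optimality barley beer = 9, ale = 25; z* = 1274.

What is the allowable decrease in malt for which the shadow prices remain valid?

50

Binding constraints: malt, water. The basis is B = [[1,3],[5,5]] with det -10.
Per unit decrease in malt, x* moves by d = (0.5, -0.5).
The basis stays optimal until ale reaches 0; allowable decrease = 50 kg.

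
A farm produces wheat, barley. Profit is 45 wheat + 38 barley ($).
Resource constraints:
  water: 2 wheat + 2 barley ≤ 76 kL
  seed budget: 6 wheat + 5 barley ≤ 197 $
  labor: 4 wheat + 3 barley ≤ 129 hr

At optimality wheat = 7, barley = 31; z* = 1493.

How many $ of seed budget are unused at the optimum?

seed budget used = 6·7 + 5·31 = 197; slack = 197 − 197 = 0.

0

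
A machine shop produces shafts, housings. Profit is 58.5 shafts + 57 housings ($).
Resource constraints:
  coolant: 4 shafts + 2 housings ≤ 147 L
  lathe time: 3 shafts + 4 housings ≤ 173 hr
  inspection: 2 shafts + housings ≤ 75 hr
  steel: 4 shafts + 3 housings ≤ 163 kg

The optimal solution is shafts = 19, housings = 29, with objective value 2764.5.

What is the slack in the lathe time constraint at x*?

lathe time used = 3·19 + 4·29 = 173; slack = 173 − 173 = 0.

0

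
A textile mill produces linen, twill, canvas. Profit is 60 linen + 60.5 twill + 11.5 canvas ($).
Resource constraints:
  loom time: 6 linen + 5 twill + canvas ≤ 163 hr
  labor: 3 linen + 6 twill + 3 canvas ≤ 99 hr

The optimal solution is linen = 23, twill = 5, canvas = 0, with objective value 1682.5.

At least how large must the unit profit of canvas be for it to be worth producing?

At the optimum: loom time uses 163 of 163 (binding); labor uses 99 of 99 (binding).
The binding rows give the dual system: 6·y_loom time + 3·y_labor = 60 and 5·y_loom time + 6·y_labor = 60.5.
This yields shadow prices y_loom time = 8.5, y_labor = 3.
canvas enters the basis when its profit ≥ yᵀa₃ = 8.5·1 + 3·3 = 17.5.

17.5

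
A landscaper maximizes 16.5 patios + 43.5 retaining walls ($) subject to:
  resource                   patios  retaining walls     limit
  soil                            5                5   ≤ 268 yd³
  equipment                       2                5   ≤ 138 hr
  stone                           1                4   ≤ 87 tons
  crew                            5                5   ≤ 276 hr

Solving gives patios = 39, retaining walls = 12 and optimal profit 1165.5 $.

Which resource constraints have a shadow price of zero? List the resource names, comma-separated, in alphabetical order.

crew, soil

soil: 255/268 (slack 13)
equipment: 138/138 (binding)
stone: 87/87 (binding)
crew: 255/276 (slack 21)
By complementary slackness, a constraint with positive slack has shadow price 0 → crew, soil.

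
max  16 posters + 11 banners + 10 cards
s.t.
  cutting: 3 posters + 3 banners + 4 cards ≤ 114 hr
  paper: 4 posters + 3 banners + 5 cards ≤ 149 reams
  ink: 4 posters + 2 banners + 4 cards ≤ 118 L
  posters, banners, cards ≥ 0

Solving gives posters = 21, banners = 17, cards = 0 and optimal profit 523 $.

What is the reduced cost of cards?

At the optimum: cutting uses 114 of 114 (binding); paper uses 135 of 149 (slack = 14); ink uses 118 of 118 (binding).
Slack constraints have shadow price 0 (complementary slackness).
Dual feasibility on the basic columns requires 3·y_cutting + 4·y_ink = 16, 3·y_cutting + 2·y_ink = 11.
This yields shadow prices y_cutting = 2, y_ink = 2.5.
Reduced cost of cards: c₃ − yᵀa₃ = 10 − (2·4 + 2.5·4) = 10 − 18 = -8.

-8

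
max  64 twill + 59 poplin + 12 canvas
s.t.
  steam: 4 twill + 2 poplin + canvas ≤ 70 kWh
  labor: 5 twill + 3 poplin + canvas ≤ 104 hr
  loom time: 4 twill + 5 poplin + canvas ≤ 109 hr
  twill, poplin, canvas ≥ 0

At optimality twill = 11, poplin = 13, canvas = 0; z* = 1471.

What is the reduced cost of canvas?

Binding: steam and loom time. Non-binding: labor (10 unused).
Since labor is not tight, its dual is 0.
The binding rows give the dual system: 4·y_steam + 4·y_loom time = 64 and 2·y_steam + 5·y_loom time = 59.
Solving: y_steam = 7, y_loom time = 9.
Reduced cost of canvas: c₃ − yᵀa₃ = 12 − (7·1 + 9·1) = 12 − 16 = -4.

-4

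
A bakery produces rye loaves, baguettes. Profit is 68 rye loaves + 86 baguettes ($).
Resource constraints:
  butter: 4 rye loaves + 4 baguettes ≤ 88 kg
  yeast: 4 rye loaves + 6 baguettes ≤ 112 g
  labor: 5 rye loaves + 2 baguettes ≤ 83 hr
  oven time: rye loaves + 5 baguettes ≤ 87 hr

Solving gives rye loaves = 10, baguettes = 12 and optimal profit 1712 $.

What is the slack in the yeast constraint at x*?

0

yeast used = 4·10 + 6·12 = 112; slack = 112 − 112 = 0.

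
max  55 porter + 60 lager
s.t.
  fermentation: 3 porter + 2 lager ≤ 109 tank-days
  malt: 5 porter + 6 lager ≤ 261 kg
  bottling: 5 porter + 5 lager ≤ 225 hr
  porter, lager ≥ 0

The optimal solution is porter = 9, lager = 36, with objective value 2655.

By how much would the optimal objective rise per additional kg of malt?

Binding: malt and bottling. Non-binding: fermentation (10 unused).
By complementary slackness, y = 0 for the non-binding constraint.
The binding rows give the dual system: 5·y_malt + 5·y_bottling = 55 and 6·y_malt + 5·y_bottling = 60.
This yields shadow prices y_malt = 5, y_bottling = 6.
Shadow price of malt = 5.

5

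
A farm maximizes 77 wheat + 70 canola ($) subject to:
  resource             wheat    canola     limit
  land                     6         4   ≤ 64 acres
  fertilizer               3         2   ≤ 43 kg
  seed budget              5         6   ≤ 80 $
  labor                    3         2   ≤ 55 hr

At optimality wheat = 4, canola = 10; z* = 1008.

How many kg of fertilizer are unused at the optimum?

11

fertilizer used = 3·4 + 2·10 = 32; slack = 43 − 32 = 11.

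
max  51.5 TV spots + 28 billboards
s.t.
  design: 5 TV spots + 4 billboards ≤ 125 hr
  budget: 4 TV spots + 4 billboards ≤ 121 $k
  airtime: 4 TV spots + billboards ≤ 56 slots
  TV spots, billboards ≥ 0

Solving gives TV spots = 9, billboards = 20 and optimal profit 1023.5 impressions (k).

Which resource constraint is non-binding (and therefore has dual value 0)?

budget

design: 125/125 (binding)
budget: 116/121 (slack 5)
airtime: 56/56 (binding)
By complementary slackness, a constraint with positive slack has shadow price 0 → budget.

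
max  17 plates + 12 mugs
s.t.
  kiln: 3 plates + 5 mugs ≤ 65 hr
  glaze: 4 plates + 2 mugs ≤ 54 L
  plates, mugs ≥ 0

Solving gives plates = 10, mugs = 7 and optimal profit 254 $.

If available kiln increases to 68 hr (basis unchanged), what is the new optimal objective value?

Check each constraint at x*: kiln 65/65 (tight); glaze 54/54 (tight).
The binding rows give the dual system: 3·y_kiln + 4·y_glaze = 17 and 5·y_kiln + 2·y_glaze = 12.
→ y_kiln = 1 and y_glaze = 3.5.
Δz = y_kiln·Δb = 1 × (3) = 3, so new z* = 254 + 3 = 257.

257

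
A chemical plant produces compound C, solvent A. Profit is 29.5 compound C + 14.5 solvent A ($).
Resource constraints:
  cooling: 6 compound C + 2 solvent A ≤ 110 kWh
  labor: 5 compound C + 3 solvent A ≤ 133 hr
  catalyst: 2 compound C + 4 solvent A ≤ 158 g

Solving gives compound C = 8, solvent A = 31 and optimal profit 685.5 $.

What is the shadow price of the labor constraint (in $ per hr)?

3.5

Check each constraint at x*: cooling 110/110 (tight); labor 133/133 (tight); catalyst 140/158 (slack 18).
Since catalyst is not tight, its dual is 0.
Dual feasibility on the basic columns requires 6·y_cooling + 5·y_labor = 29.5, 2·y_cooling + 3·y_labor = 14.5.
→ y_cooling = 2 and y_labor = 3.5.
Shadow price of labor = 3.5.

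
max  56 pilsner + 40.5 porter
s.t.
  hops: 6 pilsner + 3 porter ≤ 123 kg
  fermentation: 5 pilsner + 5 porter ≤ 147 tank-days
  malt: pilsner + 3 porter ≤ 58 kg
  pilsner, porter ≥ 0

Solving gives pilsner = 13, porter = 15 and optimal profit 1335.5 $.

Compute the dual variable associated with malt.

5

Binding: hops and malt. Non-binding: fermentation (7 unused).
By complementary slackness, y = 0 for the non-binding constraint.
The binding rows give the dual system: 6·y_hops + 1·y_malt = 56 and 3·y_hops + 3·y_malt = 40.5.
This yields shadow prices y_hops = 8.5, y_malt = 5.
Shadow price of malt = 5.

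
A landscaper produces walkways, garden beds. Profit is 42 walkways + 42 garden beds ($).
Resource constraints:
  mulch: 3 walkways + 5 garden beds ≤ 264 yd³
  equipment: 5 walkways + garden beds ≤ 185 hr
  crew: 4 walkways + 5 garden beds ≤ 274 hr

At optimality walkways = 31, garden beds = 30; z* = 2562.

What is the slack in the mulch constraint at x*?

21

mulch used = 3·31 + 5·30 = 243; slack = 264 − 243 = 21.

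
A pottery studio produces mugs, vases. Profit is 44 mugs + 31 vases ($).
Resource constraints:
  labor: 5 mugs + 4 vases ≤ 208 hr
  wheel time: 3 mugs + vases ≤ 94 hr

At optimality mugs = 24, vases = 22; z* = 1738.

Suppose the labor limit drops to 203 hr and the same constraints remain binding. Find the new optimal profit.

1703

Check each constraint at x*: labor 208/208 (tight); wheel time 94/94 (tight).
The binding rows give the dual system: 5·y_labor + 3·y_wheel time = 44 and 4·y_labor + 1·y_wheel time = 31.
Solving: y_labor = 7, y_wheel time = 3.
Δz = y_labor·Δb = 7 × (-5) = -35, so new z* = 1738 − 35 = 1703.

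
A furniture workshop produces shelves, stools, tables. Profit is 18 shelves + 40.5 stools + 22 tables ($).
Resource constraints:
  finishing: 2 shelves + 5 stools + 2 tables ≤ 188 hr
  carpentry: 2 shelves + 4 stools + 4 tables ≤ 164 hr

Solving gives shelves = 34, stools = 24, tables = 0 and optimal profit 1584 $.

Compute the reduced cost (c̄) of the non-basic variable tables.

Both finishing and carpentry are binding at x*.
From A_Bᵀ y = c: 2·y_finishing + 2·y_carpentry = 18; 5·y_finishing + 4·y_carpentry = 40.5.
Solving: y_finishing = 4.5, y_carpentry = 4.5.
Reduced cost of tables: c₃ − yᵀa₃ = 22 − (4.5·2 + 4.5·4) = 22 − 27 = -5.

-5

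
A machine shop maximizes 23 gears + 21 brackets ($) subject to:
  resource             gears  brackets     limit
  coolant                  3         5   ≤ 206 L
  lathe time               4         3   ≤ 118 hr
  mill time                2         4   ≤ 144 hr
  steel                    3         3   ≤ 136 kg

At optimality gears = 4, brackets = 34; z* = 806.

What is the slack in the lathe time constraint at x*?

0

lathe time used = 4·4 + 3·34 = 118; slack = 118 − 118 = 0.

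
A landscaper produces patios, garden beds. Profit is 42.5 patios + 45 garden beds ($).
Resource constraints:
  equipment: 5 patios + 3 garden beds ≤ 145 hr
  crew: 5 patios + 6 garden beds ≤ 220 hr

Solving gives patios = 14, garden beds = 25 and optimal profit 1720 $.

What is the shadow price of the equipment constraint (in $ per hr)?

2

Both equipment and crew are binding at x*.
The binding rows give the dual system: 5·y_equipment + 5·y_crew = 42.5 and 3·y_equipment + 6·y_crew = 45.
Solving: y_equipment = 2, y_crew = 6.5.
Shadow price of equipment = 2.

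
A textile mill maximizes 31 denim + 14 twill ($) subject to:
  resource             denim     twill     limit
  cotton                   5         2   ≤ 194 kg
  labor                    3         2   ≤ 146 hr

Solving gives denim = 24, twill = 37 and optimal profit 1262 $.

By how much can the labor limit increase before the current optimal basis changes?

Binding constraints: cotton, labor. The basis is B = [[5,2],[3,2]] with det 4.
Per unit increase in labor, x* moves by d = (-0.5, 1.25).
The basis stays optimal until denim reaches 0; allowable increase = 48 hr.

48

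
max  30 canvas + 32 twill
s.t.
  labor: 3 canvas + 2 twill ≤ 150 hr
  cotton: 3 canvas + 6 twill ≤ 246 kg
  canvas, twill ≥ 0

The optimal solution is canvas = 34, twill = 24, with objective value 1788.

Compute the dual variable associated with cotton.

Check each constraint at x*: labor 150/150 (tight); cotton 246/246 (tight).
From A_Bᵀ y = c: 3·y_labor + 3·y_cotton = 30; 2·y_labor + 6·y_cotton = 32.
This yields shadow prices y_labor = 7, y_cotton = 3.
Shadow price of cotton = 3.

3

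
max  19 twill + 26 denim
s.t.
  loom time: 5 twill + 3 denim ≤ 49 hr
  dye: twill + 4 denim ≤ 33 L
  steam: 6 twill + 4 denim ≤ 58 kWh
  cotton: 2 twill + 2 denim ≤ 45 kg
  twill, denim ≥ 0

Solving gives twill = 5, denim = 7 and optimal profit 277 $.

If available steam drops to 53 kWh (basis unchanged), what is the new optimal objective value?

Binding: dye and steam. Non-binding: loom time (3 unused), cotton (21 unused).
Since loom time, cotton are not tight, their duals are 0.
The binding rows give the dual system: 1·y_dye + 6·y_steam = 19 and 4·y_dye + 4·y_steam = 26.
Solving: y_dye = 4, y_steam = 2.5.
Δz = y_steam·Δb = 2.5 × (-5) = -12.5, so new z* = 277 − 12.5 = 264.5.

264.5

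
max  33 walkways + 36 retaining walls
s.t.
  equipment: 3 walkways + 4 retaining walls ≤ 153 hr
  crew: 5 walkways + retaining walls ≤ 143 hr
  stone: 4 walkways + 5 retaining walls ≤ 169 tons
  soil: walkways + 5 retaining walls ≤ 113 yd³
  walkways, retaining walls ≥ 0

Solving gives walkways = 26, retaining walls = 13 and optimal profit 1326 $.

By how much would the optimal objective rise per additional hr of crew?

1

At the optimum: equipment uses 130 of 153 (slack = 23); crew uses 143 of 143 (binding); stone uses 169 of 169 (binding); soil uses 91 of 113 (slack = 22).
Slack constraints have shadow price 0 (complementary slackness).
The binding rows give the dual system: 5·y_crew + 4·y_stone = 33 and 1·y_crew + 5·y_stone = 36.
This yields shadow prices y_crew = 1, y_stone = 7.
Shadow price of crew = 1.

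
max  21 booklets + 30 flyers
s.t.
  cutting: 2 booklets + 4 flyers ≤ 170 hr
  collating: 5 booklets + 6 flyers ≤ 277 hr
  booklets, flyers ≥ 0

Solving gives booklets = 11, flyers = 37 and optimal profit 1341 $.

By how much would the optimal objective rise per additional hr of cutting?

At the optimum: cutting uses 170 of 170 (binding); collating uses 277 of 277 (binding).
Dual feasibility on the basic columns requires 2·y_cutting + 5·y_collating = 21, 4·y_cutting + 6·y_collating = 30.
Solving: y_cutting = 3, y_collating = 3.
Shadow price of cutting = 3.

3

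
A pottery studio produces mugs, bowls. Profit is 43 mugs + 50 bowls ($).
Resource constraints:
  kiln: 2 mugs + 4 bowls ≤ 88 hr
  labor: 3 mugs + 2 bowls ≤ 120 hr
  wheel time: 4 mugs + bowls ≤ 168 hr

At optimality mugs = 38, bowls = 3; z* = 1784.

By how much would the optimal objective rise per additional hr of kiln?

8

Check each constraint at x*: kiln 88/88 (tight); labor 120/120 (tight); wheel time 155/168 (slack 13).
By complementary slackness, y = 0 for the non-binding constraint.
From A_Bᵀ y = c: 2·y_kiln + 3·y_labor = 43; 4·y_kiln + 2·y_labor = 50.
→ y_kiln = 8 and y_labor = 9.
Shadow price of kiln = 8.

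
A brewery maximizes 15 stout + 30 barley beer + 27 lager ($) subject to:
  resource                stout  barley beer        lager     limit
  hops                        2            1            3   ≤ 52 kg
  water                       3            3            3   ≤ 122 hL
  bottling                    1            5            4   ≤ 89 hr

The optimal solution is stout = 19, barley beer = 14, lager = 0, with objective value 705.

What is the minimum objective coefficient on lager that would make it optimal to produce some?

Binding: hops and bottling. Non-binding: water (23 unused).
Since water is not tight, its dual is 0.
The binding rows give the dual system: 2·y_hops + 1·y_bottling = 15 and 1·y_hops + 5·y_bottling = 30.
→ y_hops = 5 and y_bottling = 5.
lager enters the basis when its profit ≥ yᵀa₃ = 5·3 + 5·4 = 35.

35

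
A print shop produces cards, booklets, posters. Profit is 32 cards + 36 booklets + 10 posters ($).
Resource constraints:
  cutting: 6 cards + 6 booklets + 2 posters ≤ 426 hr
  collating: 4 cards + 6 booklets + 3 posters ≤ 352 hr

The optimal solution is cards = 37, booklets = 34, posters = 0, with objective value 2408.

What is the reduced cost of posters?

At the optimum: cutting uses 426 of 426 (binding); collating uses 352 of 352 (binding).
From A_Bᵀ y = c: 6·y_cutting + 4·y_collating = 32; 6·y_cutting + 6·y_collating = 36.
→ y_cutting = 4 and y_collating = 2.
Reduced cost of posters: c₃ − yᵀa₃ = 10 − (4·2 + 2·3) = 10 − 14 = -4.

-4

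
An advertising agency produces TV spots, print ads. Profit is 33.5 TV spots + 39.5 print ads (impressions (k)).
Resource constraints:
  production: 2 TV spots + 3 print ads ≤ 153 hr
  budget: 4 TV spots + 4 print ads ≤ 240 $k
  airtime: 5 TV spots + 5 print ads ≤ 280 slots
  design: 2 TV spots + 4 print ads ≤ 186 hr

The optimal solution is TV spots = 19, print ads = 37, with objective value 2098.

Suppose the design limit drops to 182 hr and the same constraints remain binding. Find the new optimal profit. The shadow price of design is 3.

2086

Δb = -4, so new z* = 2098 + (3)·(-4) = 2098 − 12 = 2086.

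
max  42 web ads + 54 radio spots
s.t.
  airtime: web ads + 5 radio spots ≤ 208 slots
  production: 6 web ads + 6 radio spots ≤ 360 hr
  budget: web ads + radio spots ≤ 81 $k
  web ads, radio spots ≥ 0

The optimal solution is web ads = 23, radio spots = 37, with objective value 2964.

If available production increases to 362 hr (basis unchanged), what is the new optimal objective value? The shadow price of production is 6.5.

Δb = 2, so new z* = 2964 + (6.5)·(2) = 2964 + 13 = 2977.

2977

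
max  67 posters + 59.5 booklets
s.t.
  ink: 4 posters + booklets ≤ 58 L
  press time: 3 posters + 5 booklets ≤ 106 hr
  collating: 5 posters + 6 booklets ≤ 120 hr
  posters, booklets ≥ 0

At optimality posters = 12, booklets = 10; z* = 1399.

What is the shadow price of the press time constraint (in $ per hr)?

At the optimum: ink uses 58 of 58 (binding); press time uses 86 of 106 (slack = 20); collating uses 120 of 120 (binding).
By complementary slackness, y = 0 for the non-binding constraint.
Dual feasibility on the basic columns requires 4·y_ink + 5·y_collating = 67, 1·y_ink + 6·y_collating = 59.5.
This yields shadow prices y_ink = 5.5, y_collating = 9.
Shadow price of press time = 0.

0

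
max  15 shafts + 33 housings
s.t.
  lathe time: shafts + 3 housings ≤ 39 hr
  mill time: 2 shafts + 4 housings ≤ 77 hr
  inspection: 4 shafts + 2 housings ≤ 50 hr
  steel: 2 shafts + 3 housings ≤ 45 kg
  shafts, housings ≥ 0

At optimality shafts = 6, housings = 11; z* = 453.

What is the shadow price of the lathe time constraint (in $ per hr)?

At the optimum: lathe time uses 39 of 39 (binding); mill time uses 56 of 77 (slack = 21); inspection uses 46 of 50 (slack = 4); steel uses 45 of 45 (binding).
Slack constraints have shadow price 0 (complementary slackness).
From A_Bᵀ y = c: 1·y_lathe time + 2·y_steel = 15; 3·y_lathe time + 3·y_steel = 33.
→ y_lathe time = 7 and y_steel = 4.
Shadow price of lathe time = 7.

7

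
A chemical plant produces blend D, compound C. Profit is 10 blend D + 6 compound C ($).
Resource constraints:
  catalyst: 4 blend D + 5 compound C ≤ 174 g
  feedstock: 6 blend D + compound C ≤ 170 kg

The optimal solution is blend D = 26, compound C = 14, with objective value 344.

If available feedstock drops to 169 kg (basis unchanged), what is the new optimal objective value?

Check each constraint at x*: catalyst 174/174 (tight); feedstock 170/170 (tight).
Dual feasibility on the basic columns requires 4·y_catalyst + 6·y_feedstock = 10, 5·y_catalyst + 1·y_feedstock = 6.
→ y_catalyst = 1 and y_feedstock = 1.
Δz = y_feedstock·Δb = 1 × (-1) = -1, so new z* = 344 − 1 = 343.

343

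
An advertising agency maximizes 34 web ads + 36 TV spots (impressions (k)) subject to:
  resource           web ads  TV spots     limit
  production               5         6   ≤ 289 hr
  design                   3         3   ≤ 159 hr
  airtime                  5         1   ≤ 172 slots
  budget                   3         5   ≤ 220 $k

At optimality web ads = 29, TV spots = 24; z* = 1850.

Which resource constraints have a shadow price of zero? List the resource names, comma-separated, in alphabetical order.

airtime, budget

production: 289/289 (binding)
design: 159/159 (binding)
airtime: 169/172 (slack 3)
budget: 207/220 (slack 13)
By complementary slackness, a constraint with positive slack has shadow price 0 → airtime, budget.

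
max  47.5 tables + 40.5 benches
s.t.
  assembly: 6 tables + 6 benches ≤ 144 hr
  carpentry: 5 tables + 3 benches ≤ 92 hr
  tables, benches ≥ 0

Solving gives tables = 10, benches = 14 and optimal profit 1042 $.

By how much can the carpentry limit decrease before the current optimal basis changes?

Binding constraints: assembly, carpentry. The basis is B = [[6,6],[5,3]] with det -12.
Per unit decrease in carpentry, x* moves by d = (-0.5, 0.5).
The basis stays optimal until tables reaches 0; allowable decrease = 20 hr.

20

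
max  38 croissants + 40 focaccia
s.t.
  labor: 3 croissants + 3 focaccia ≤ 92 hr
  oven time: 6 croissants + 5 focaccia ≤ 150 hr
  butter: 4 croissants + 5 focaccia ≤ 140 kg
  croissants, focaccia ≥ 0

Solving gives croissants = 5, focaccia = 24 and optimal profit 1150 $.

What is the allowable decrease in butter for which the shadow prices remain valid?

Binding constraints: oven time, butter. The basis is B = [[6,5],[4,5]] with det 10.
Per unit decrease in butter, x* moves by d = (0.5, -0.6).
The basis stays optimal until focaccia reaches 0; allowable decrease = 40 kg.

40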